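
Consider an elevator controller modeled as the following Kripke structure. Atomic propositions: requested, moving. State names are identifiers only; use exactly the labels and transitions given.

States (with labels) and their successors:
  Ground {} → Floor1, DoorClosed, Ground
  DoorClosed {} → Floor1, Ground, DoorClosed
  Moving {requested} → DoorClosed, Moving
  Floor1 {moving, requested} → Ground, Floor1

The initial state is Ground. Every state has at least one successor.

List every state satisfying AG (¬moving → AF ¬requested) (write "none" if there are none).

States satisfying ¬moving → AF ¬requested: {Ground, DoorClosed, Floor1}.
States satisfying AG (¬moving → AF ¬requested): {Ground, DoorClosed, Floor1}.

{Ground, DoorClosed, Floor1}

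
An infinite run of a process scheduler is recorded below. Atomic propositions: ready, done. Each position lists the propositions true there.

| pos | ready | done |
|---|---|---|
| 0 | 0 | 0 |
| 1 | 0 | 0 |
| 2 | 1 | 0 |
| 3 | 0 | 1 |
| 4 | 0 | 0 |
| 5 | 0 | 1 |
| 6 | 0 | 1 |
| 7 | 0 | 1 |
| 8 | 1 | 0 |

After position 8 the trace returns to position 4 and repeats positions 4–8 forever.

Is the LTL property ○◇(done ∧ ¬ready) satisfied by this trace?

The position after 0 is 1; ◇(done ∧ ¬ready) is true there.

Holds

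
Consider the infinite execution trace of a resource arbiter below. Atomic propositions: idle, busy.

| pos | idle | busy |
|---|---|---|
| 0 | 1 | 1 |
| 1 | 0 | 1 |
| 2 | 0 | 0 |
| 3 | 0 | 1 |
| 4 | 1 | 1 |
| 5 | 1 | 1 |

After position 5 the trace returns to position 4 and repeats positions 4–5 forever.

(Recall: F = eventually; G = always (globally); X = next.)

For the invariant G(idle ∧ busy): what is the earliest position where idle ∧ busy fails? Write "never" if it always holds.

Check idle ∧ busy at each position in order: 0 ✓.
At position 1 the labels are {busy}, so idle ∧ busy is false there. This is the first violation.

1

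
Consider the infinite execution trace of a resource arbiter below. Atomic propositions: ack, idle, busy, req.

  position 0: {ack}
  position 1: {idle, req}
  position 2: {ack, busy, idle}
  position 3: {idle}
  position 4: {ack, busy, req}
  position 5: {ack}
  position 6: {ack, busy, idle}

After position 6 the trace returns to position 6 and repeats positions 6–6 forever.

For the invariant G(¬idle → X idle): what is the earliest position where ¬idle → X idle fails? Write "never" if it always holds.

Check ¬idle → X idle at each position in order: 0 ✓, 1 ✓, 2 ✓, 3 ✓.
At position 4 the labels are {ack, busy, req} and the next position 5 has {ack}, so ¬idle → X idle is false there. This is the first violation.

4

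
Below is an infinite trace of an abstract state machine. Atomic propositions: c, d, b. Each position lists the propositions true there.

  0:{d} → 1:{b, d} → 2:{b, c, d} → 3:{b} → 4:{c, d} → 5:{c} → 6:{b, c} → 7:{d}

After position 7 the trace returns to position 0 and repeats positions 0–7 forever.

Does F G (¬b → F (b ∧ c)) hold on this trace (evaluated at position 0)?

G (¬b → F (b ∧ c)) holds at position 0, which is reachable from 0, so F G (¬b → F (b ∧ c)) holds.

Satisfied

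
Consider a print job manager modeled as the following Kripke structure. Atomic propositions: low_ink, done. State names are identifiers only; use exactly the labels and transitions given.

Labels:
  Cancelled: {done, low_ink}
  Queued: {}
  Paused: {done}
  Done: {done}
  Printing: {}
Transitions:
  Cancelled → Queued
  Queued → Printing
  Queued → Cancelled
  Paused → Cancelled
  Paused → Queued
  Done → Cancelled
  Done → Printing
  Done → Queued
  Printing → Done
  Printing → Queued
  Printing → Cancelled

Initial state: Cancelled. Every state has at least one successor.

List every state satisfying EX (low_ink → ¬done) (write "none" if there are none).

States satisfying low_ink → ¬done: {Queued, Paused, Done, Printing}.
States satisfying EX (low_ink → ¬done): {Cancelled, Queued, Paused, Done, Printing}.

{Cancelled, Queued, Paused, Done, Printing}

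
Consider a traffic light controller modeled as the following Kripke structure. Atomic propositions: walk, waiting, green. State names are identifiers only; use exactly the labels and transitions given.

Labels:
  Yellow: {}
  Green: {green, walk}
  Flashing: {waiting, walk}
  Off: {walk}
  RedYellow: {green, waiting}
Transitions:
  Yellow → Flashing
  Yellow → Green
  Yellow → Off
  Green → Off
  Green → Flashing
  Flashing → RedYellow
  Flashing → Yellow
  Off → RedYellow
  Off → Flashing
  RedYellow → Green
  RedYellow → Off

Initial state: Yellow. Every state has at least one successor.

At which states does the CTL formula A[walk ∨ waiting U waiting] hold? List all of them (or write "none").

{Green, Flashing, Off, RedYellow}

States satisfying walk ∨ waiting: {Green, Flashing, Off, RedYellow}.
States satisfying waiting: {Flashing, RedYellow}.
States satisfying A[walk ∨ waiting U waiting]: {Green, Flashing, Off, RedYellow}.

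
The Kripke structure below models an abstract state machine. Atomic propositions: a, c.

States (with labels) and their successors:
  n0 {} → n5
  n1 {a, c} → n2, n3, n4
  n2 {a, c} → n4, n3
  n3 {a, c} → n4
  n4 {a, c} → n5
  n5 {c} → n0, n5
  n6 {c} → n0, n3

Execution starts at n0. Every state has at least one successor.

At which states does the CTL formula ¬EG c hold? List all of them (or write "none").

States satisfying c: {n1, n2, n3, n4, n5, n6}.
States satisfying EG c: {n1, n2, n3, n4, n5, n6}.
States satisfying ¬EG c: {n0}.

{n0}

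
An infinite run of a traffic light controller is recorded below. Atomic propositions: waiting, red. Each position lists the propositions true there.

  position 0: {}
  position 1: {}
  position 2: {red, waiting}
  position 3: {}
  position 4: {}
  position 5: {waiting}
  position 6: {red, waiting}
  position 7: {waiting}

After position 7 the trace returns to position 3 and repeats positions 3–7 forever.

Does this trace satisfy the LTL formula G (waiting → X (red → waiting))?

waiting → X (red → waiting) holds at every position 0..7, and those are all positions ever visited, so G (waiting → X (red → waiting)) holds.
Positions where waiting holds: 2, 5, 6, 7.
Check X (red → waiting) at each: 2→ok, 5→ok, 6→ok, 7→ok.

Holds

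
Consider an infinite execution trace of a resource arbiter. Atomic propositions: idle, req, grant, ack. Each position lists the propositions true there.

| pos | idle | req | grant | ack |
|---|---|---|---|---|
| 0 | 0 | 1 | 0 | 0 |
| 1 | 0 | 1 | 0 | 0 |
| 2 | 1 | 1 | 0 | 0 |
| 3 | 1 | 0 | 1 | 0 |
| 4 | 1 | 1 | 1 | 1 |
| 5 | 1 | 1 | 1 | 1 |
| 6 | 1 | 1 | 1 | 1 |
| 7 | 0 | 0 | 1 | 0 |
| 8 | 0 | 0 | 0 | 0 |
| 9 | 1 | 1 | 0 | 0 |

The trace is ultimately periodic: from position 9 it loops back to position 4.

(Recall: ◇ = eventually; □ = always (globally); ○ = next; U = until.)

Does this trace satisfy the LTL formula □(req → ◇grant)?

Satisfied

req → ◇grant holds at every position 0..9, and those are all positions ever visited, so □(req → ◇grant) holds.
Positions where req holds: 0, 1, 2, 4, 5, 6, 9.
Check ◇grant at each: 0→ok, 1→ok, 2→ok, 4→ok, 5→ok, 6→ok, 9→ok.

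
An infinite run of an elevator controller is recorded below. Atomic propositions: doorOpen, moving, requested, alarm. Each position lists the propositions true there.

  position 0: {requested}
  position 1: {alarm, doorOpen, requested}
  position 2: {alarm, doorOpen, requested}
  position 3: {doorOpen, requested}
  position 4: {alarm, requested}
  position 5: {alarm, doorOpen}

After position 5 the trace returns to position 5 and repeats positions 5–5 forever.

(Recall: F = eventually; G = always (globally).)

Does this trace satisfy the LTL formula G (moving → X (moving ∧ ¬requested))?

moving → X (moving ∧ ¬requested) holds at every position 0..5, and those are all positions ever visited, so G (moving → X (moving ∧ ¬requested)) holds.

Holds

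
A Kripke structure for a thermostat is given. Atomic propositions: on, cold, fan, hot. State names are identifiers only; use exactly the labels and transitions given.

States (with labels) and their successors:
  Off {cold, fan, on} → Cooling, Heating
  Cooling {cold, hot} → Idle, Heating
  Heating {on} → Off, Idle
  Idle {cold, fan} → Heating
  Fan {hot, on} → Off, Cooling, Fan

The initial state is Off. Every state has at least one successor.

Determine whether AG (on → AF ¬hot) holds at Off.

States satisfying on → AF ¬hot: {Off, Cooling, Heating, Idle}.
States satisfying AG (on → AF ¬hot): {Off, Cooling, Heating, Idle}.
Every state reachable from Off satisfies on → AF ¬hot.
Off ∈ Sat(AG (on → AF ¬hot)).

Yes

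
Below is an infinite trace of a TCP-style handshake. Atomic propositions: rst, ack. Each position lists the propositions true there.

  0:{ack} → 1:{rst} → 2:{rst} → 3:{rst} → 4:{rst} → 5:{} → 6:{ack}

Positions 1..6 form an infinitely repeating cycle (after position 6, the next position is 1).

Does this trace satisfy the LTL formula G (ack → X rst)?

Yes

ack → X rst holds at every position 0..6, and those are all positions ever visited, so G (ack → X rst) holds.
Positions where ack holds: 0, 6.
Check X rst at each: 0→ok, 6→ok.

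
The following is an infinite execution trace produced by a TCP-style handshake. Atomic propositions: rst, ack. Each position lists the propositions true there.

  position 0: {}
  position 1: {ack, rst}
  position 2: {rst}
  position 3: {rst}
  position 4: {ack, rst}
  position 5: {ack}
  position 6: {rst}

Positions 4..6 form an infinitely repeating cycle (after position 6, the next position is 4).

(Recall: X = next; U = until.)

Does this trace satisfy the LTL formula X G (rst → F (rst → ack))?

The position after 0 is 1; G (rst → F (rst → ack)) is true there.

Satisfied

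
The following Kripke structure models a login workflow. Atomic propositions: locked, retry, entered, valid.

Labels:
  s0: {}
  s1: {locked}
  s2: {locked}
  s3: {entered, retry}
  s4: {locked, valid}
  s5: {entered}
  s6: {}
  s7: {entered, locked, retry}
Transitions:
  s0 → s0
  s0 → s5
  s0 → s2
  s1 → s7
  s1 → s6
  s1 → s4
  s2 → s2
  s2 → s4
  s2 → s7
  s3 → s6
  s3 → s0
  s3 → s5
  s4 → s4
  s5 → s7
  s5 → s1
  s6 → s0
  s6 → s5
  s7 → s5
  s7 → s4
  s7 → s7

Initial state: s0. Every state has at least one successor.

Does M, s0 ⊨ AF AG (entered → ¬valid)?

States satisfying AG (entered → ¬valid): {s0, s1, s2, s3, s4, s5, s6, s7}.
States satisfying AF AG (entered → ¬valid): {s0, s1, s2, s3, s4, s5, s6, s7}.
s0 ∈ Sat(AF AG (entered → ¬valid)).

Holds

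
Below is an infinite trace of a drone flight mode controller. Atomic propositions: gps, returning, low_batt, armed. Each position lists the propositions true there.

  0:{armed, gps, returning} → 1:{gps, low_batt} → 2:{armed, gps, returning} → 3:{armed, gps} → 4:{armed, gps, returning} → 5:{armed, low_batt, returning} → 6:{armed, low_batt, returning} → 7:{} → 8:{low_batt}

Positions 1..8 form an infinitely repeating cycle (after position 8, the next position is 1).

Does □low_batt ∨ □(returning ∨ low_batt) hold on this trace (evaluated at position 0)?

No

low_batt must hold at every position from 0 onward. It fails at position 0, so □low_batt is false.
returning ∨ low_batt must hold at every position from 0 onward. It fails at position 3, so □(returning ∨ low_batt) is false.
At position 0: □low_batt is false; □(returning ∨ low_batt) is false; so □low_batt ∨ □(returning ∨ low_batt) is false.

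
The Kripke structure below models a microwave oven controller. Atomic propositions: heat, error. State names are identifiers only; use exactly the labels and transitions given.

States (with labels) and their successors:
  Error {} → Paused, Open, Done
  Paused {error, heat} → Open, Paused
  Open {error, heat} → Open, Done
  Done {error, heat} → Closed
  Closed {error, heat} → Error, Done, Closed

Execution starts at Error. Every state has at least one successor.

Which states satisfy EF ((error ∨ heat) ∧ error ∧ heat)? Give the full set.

{Error, Paused, Open, Done, Closed}

States satisfying (error ∨ heat) ∧ error ∧ heat: {Paused, Open, Done, Closed}.
States satisfying EF ((error ∨ heat) ∧ error ∧ heat): {Error, Paused, Open, Done, Closed}.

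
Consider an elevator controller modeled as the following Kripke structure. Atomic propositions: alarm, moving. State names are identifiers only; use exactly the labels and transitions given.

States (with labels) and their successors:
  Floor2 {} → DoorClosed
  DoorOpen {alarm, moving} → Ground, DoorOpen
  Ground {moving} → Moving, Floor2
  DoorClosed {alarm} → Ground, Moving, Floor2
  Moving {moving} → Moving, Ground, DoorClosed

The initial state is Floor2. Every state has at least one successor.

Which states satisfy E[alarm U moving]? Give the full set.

States satisfying alarm: {DoorOpen, DoorClosed}.
States satisfying moving: {DoorOpen, Ground, Moving}.
States satisfying E[alarm U moving]: {DoorOpen, Ground, DoorClosed, Moving}.

{DoorOpen, Ground, DoorClosed, Moving}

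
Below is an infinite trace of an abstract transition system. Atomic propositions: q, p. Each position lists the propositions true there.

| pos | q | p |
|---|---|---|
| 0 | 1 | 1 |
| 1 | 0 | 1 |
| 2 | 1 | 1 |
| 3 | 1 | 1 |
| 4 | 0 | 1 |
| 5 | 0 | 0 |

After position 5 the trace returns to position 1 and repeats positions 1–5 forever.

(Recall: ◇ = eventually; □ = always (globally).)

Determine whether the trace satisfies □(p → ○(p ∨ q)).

p → ○(p ∨ q) must hold at every position from 0 onward. It fails at position 4, so □(p → ○(p ∨ q)) is false.
Positions where p holds: 0, 1, 2, 3, 4.
Check ○(p ∨ q) at each: 0→ok, 1→ok, 2→ok, 3→ok, 4→fails.

No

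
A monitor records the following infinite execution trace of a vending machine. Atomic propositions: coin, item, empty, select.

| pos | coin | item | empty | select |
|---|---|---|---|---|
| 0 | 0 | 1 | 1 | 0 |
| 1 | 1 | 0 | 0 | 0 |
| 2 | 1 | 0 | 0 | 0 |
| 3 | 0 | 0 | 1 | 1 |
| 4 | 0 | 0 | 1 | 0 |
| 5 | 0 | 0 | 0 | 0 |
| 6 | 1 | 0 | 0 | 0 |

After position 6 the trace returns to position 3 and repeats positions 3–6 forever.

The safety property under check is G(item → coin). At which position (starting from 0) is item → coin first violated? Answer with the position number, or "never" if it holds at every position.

At position 0 the labels are {empty, item}, so item → coin is false there. This is the first violation.

0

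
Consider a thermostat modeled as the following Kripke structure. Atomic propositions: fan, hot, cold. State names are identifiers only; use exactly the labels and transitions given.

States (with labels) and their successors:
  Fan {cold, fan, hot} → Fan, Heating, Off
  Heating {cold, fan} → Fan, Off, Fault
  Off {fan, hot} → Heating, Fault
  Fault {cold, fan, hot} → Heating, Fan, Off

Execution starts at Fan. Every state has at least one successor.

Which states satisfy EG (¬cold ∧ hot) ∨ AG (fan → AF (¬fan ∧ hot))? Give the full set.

none

States satisfying ¬cold ∧ hot: {Off}.
States satisfying EG (¬cold ∧ hot): ∅.
States satisfying fan → AF (¬fan ∧ hot): ∅.
States satisfying AG (fan → AF (¬fan ∧ hot)): ∅.
States satisfying EG (¬cold ∧ hot) ∨ AG (fan → AF (¬fan ∧ hot)): ∅.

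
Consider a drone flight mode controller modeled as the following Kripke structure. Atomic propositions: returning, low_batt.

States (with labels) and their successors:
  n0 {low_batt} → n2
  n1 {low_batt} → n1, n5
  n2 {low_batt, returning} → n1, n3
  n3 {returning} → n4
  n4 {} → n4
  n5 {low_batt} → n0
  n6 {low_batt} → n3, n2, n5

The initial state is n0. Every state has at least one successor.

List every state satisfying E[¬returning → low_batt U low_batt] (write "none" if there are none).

States satisfying ¬returning → low_batt: {n0, n1, n2, n3, n5, n6}.
States satisfying low_batt: {n0, n1, n2, n5, n6}.
States satisfying E[¬returning → low_batt U low_batt]: {n0, n1, n2, n5, n6}.

{n0, n1, n2, n5, n6}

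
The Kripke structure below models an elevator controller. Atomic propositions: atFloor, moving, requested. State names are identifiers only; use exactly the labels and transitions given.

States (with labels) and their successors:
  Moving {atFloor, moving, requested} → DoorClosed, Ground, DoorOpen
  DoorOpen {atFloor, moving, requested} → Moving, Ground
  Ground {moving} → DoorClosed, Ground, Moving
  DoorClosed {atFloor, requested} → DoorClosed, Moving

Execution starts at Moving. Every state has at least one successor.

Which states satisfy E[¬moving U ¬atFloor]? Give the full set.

{Ground}

States satisfying ¬moving: {DoorClosed}.
States satisfying ¬atFloor: {Ground}.
States satisfying E[¬moving U ¬atFloor]: {Ground}.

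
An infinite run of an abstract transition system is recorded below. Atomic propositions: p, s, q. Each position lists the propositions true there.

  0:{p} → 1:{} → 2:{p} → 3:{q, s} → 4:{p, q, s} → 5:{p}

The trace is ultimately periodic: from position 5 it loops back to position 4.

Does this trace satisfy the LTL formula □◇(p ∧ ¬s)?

◇(p ∧ ¬s) holds at every position 0..5, and those are all positions ever visited, so □◇(p ∧ ¬s) holds.

Holds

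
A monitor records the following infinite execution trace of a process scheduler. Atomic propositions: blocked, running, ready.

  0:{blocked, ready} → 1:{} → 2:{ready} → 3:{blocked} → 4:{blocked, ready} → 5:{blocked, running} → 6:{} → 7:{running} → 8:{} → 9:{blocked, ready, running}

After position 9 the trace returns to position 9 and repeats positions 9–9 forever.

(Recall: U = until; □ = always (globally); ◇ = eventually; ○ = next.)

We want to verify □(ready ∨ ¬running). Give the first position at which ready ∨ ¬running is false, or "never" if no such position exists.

5

Check ready ∨ ¬running at each position in order: 0 ✓, 1 ✓, 2 ✓, 3 ✓, 4 ✓.
At position 5 the labels are {blocked, running}, so ready ∨ ¬running is false there. This is the first violation.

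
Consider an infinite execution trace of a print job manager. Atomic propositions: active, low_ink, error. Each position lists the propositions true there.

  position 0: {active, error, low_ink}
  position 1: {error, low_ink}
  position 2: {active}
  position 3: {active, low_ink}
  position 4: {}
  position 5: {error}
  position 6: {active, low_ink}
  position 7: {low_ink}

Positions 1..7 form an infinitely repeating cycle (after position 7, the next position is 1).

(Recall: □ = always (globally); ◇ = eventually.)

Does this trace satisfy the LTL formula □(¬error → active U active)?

¬error → active U active must hold at every position from 0 onward. It fails at position 4, so □(¬error → active U active) is false.
Positions where ¬error holds: 2, 3, 4, 6, 7.
Check active U active at each: 2→ok, 3→ok, 4→fails, 6→ok, 7→fails.

Violated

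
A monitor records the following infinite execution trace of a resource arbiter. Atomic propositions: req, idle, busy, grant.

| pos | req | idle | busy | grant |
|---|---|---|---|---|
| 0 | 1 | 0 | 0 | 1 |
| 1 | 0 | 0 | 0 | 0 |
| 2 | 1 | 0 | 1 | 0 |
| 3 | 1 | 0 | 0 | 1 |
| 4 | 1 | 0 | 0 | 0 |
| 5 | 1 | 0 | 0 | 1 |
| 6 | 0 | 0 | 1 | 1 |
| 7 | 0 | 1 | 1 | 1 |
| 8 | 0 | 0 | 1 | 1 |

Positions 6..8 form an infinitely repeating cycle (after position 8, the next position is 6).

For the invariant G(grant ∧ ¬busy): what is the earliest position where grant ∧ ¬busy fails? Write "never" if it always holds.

1

Check grant ∧ ¬busy at each position in order: 0 ✓.
At position 1 the labels are {}, so grant ∧ ¬busy is false there. This is the first violation.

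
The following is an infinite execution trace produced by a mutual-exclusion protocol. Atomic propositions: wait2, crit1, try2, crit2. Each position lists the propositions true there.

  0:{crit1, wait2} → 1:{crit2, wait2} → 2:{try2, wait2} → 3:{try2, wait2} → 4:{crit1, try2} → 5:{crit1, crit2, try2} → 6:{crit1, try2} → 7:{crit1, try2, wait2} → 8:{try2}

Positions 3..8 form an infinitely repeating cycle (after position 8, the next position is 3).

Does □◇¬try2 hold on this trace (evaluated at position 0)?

Does not hold

◇¬try2 must hold at every position from 0 onward. It fails at position 2, so □◇¬try2 is false.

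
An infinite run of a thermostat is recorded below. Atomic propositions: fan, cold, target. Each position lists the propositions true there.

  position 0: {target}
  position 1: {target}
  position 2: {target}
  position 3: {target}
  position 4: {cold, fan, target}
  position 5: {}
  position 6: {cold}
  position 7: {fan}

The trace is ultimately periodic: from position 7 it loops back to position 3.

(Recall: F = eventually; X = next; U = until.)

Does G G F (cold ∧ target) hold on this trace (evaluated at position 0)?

Holds

G F (cold ∧ target) holds at every position 0..7, and those are all positions ever visited, so G G F (cold ∧ target) holds.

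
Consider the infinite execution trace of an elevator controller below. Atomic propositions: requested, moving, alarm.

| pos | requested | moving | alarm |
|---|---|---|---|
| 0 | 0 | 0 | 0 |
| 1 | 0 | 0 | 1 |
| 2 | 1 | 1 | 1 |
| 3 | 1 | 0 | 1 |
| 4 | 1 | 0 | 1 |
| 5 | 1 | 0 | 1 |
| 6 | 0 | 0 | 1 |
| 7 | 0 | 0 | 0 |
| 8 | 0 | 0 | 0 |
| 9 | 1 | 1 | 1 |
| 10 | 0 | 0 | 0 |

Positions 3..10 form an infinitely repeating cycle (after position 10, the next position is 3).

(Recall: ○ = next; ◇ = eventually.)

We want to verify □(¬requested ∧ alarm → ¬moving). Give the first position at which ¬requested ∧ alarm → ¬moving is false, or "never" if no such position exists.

never

¬requested ∧ alarm → ¬moving holds at every position 0..10, and those are all the positions the trace ever visits, so the invariant □(¬requested ∧ alarm → ¬moving) is never violated.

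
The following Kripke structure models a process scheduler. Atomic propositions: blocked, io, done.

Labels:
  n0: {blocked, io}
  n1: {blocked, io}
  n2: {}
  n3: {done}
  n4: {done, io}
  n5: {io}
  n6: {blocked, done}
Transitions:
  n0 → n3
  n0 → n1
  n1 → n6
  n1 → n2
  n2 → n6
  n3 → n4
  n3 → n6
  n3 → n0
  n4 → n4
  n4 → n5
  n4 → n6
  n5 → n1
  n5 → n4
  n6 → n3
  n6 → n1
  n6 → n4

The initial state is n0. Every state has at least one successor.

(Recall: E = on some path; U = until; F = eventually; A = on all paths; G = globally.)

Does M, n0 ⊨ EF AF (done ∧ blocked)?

Holds

States satisfying AF (done ∧ blocked): {n1, n2, n6}.
States satisfying EF AF (done ∧ blocked): {n0, n1, n2, n3, n4, n5, n6}.
Some path from n0 reaches a state where AF (done ∧ blocked) holds.
n0 ∈ Sat(EF AF (done ∧ blocked)).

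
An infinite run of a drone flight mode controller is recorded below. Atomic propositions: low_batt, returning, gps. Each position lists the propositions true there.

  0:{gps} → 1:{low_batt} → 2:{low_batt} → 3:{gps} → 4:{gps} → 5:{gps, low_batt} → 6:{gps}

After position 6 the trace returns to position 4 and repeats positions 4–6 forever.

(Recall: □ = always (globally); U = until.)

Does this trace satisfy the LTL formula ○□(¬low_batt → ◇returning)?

Does not hold

The position after 0 is 1; □(¬low_batt → ◇returning) is false there.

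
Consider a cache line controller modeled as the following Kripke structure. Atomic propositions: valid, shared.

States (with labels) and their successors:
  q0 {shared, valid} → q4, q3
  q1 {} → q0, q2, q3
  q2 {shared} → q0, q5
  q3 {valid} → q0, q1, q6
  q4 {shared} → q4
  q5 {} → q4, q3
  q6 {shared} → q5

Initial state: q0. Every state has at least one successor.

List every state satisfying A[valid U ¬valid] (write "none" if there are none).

States satisfying valid: {q0, q3}.
States satisfying ¬valid: {q1, q2, q4, q5, q6}.
States satisfying A[valid U ¬valid]: {q1, q2, q4, q5, q6}.

{q1, q2, q4, q5, q6}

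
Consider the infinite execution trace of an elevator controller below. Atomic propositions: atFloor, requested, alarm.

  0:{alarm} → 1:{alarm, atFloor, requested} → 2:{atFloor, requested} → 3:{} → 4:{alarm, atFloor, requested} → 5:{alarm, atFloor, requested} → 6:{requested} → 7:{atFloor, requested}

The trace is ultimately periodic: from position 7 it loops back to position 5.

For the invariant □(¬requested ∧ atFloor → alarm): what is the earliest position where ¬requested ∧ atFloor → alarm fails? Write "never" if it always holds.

never

¬requested ∧ atFloor → alarm holds at every position 0..7, and those are all the positions the trace ever visits, so the invariant □(¬requested ∧ atFloor → alarm) is never violated.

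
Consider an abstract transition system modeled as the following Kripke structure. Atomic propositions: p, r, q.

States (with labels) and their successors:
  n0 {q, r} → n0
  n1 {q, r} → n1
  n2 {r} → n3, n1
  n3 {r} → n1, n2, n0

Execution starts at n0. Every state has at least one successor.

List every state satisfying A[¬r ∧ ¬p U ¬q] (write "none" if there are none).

States satisfying ¬r ∧ ¬p: ∅.
States satisfying ¬q: {n2, n3}.
States satisfying A[¬r ∧ ¬p U ¬q]: {n2, n3}.

{n2, n3}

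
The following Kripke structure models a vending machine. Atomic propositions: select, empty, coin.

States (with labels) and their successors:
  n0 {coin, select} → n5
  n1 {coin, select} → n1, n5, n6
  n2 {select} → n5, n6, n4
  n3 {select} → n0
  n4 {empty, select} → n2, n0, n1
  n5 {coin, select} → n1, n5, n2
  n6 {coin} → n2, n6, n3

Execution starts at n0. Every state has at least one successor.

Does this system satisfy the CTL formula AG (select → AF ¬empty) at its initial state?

Holds

States satisfying select → AF ¬empty: {n0, n1, n2, n3, n4, n5, n6}.
States satisfying AG (select → AF ¬empty): {n0, n1, n2, n3, n4, n5, n6}.
Every state reachable from n0 satisfies select → AF ¬empty.
n0 ∈ Sat(AG (select → AF ¬empty)).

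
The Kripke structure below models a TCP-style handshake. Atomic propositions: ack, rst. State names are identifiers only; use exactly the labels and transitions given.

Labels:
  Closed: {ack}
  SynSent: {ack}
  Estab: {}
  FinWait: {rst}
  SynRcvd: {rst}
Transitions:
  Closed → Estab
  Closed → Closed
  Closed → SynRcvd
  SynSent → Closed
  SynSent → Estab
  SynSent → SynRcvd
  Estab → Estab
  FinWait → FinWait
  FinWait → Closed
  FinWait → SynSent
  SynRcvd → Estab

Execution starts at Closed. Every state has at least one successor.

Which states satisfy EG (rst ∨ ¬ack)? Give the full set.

{Estab, FinWait, SynRcvd}

States satisfying rst ∨ ¬ack: {Estab, FinWait, SynRcvd}.
States satisfying EG (rst ∨ ¬ack): {Estab, FinWait, SynRcvd}.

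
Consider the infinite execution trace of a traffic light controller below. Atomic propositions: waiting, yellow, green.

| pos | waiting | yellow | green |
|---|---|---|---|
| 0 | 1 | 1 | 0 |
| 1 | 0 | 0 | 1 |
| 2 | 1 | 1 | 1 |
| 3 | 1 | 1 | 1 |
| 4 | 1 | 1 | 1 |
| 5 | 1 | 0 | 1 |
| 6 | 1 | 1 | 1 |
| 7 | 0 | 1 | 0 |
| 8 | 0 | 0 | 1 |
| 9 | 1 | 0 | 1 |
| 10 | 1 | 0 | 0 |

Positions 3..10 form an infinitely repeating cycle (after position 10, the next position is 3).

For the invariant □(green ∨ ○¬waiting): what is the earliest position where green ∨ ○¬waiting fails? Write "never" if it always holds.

10

Check green ∨ ○¬waiting at each position in order: 0 ✓, 1 ✓, 2 ✓, 3 ✓, 4 ✓, 5 ✓, 6 ✓, 7 ✓, 8 ✓, 9 ✓.
At position 10 the labels are {waiting} and the next position 3 has {green, waiting, yellow}, so green ∨ ○¬waiting is false there. This is the first violation.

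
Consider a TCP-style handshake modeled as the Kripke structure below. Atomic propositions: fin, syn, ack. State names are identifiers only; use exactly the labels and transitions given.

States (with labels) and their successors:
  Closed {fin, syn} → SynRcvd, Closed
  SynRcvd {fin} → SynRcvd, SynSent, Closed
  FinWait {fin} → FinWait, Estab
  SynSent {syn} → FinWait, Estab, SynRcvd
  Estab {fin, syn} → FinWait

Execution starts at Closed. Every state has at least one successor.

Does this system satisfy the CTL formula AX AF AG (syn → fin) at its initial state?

Does not hold

States satisfying AF AG (syn → fin): {FinWait, Estab}.
States satisfying AX AF AG (syn → fin): {FinWait, Estab}.
Closed ∉ Sat(AX AF AG (syn → fin)).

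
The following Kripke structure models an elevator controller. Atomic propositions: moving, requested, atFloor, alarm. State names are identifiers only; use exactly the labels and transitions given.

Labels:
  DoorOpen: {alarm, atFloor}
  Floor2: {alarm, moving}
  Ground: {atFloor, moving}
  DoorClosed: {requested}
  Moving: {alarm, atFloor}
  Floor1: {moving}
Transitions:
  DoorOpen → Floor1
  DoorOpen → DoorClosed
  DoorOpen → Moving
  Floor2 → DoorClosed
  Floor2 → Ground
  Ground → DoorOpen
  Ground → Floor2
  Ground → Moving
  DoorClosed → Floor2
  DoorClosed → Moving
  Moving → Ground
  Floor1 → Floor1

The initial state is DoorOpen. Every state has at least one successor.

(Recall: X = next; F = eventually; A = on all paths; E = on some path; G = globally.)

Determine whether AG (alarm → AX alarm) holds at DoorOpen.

States satisfying alarm → AX alarm: {Ground, DoorClosed, Floor1}.
States satisfying AG (alarm → AX alarm): {Floor1}.
DoorOpen is reachable from DoorOpen and violates alarm → AX alarm, so AG fails at DoorOpen.
DoorOpen ∉ Sat(AG (alarm → AX alarm)).

Does not hold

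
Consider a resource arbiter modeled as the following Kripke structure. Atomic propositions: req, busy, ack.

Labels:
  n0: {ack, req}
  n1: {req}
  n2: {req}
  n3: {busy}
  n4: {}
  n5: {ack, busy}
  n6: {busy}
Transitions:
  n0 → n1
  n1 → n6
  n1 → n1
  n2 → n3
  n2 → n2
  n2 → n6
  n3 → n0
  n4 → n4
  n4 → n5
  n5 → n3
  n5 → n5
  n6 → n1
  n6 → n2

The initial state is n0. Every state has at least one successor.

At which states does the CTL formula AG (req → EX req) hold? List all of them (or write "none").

States satisfying req → EX req: {n0, n1, n2, n3, n4, n5, n6}.
States satisfying AG (req → EX req): {n0, n1, n2, n3, n4, n5, n6}.

{n0, n1, n2, n3, n4, n5, n6}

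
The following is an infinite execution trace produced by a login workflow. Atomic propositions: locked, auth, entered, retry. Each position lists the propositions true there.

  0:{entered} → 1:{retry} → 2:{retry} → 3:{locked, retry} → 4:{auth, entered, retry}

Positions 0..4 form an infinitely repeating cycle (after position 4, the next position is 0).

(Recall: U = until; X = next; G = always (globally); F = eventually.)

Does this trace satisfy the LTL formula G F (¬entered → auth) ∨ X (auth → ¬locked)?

F (¬entered → auth) holds at every position 0..4, and those are all positions ever visited, so G F (¬entered → auth) holds.
The position after 0 is 1; auth → ¬locked is true there.
At position 0: G F (¬entered → auth) is true; X (auth → ¬locked) is true; so G F (¬entered → auth) ∨ X (auth → ¬locked) is true.

Holds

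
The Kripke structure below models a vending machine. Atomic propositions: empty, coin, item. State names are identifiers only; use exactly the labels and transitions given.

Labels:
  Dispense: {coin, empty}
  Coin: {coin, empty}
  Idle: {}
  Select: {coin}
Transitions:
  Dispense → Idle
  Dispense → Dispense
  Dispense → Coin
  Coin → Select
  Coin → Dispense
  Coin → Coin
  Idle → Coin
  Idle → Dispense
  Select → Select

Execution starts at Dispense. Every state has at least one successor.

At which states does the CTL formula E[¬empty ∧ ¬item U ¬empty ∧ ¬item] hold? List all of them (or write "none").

{Idle, Select}

States satisfying ¬empty ∧ ¬item: {Idle, Select}.
States satisfying E[¬empty ∧ ¬item U ¬empty ∧ ¬item]: {Idle, Select}.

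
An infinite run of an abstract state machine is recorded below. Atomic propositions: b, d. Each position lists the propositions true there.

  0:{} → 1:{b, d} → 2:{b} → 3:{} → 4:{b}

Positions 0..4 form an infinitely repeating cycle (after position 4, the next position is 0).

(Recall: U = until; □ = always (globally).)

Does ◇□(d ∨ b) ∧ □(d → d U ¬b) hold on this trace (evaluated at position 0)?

□(d ∨ b) is false at every position 0..4, so it never becomes true and ◇□(d ∨ b) fails.
d → d U ¬b must hold at every position from 0 onward. It fails at position 1, so □(d → d U ¬b) is false.
Positions where d holds: 1.
Check d U ¬b at each: 1→fails.
At position 0: ◇□(d ∨ b) is false; □(d → d U ¬b) is false; so ◇□(d ∨ b) ∧ □(d → d U ¬b) is false.

Does not hold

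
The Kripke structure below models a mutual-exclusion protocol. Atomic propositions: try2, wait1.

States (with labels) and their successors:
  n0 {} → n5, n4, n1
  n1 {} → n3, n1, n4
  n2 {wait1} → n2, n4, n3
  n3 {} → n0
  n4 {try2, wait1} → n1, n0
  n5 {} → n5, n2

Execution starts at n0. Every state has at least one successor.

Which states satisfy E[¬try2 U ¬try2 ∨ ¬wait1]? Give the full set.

{n0, n1, n2, n3, n5}

States satisfying ¬try2: {n0, n1, n2, n3, n5}.
States satisfying ¬try2 ∨ ¬wait1: {n0, n1, n2, n3, n5}.
States satisfying E[¬try2 U ¬try2 ∨ ¬wait1]: {n0, n1, n2, n3, n5}.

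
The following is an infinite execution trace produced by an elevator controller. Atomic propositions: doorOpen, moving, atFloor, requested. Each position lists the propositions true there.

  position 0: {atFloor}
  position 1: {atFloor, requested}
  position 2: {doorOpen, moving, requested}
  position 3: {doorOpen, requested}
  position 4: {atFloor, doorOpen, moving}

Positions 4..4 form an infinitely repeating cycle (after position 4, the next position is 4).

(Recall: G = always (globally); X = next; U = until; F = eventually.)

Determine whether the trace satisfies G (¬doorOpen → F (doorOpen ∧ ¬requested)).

Satisfied

¬doorOpen → F (doorOpen ∧ ¬requested) holds at every position 0..4, and those are all positions ever visited, so G (¬doorOpen → F (doorOpen ∧ ¬requested)) holds.
Positions where ¬doorOpen holds: 0, 1.
Check F (doorOpen ∧ ¬requested) at each: 0→ok, 1→ok.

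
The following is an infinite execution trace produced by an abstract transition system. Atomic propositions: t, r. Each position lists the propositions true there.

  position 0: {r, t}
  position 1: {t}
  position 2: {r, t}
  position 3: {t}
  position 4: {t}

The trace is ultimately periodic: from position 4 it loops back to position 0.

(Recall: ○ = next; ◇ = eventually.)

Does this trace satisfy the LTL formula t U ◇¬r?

Yes

Walking from position 0: ◇¬r first holds at position 0, and t holds at every earlier position along the way, so t U ◇¬r holds.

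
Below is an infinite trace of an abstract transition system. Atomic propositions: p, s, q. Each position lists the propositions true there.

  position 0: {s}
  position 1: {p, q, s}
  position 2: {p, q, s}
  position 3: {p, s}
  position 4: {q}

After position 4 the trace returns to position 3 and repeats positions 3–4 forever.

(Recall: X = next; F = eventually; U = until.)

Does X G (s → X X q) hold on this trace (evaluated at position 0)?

Violated

The position after 0 is 1; G (s → X X q) is false there.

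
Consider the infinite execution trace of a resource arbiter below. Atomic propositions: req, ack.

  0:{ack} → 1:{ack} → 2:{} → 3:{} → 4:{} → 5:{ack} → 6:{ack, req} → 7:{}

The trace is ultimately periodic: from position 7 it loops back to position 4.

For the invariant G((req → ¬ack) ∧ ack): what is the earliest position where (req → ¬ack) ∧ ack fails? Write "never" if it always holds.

2

Check (req → ¬ack) ∧ ack at each position in order: 0 ✓, 1 ✓.
At position 2 the labels are {}, so (req → ¬ack) ∧ ack is false there. This is the first violation.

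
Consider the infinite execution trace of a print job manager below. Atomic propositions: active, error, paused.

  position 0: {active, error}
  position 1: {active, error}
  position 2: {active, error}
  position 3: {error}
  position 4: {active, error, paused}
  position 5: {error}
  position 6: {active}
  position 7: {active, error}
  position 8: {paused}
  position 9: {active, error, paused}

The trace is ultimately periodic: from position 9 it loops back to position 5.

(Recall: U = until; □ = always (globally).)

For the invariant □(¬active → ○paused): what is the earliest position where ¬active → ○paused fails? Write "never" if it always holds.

Check ¬active → ○paused at each position in order: 0 ✓, 1 ✓, 2 ✓, 3 ✓, 4 ✓.
At position 5 the labels are {error} and the next position 6 has {active}, so ¬active → ○paused is false there. This is the first violation.

5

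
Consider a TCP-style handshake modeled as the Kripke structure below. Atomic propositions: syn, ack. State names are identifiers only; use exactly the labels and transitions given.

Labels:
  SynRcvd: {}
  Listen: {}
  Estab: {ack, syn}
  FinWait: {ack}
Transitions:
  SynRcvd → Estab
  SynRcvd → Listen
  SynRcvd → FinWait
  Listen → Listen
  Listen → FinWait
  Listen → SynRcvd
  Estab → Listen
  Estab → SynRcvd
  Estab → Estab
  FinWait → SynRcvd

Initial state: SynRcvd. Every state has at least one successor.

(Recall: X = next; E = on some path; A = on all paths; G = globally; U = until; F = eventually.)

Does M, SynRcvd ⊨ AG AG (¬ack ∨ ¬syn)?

No

States satisfying AG (¬ack ∨ ¬syn): ∅.
States satisfying AG AG (¬ack ∨ ¬syn): ∅.
Estab is reachable from SynRcvd and violates AG (¬ack ∨ ¬syn), so AG fails at SynRcvd.
SynRcvd ∉ Sat(AG AG (¬ack ∨ ¬syn)).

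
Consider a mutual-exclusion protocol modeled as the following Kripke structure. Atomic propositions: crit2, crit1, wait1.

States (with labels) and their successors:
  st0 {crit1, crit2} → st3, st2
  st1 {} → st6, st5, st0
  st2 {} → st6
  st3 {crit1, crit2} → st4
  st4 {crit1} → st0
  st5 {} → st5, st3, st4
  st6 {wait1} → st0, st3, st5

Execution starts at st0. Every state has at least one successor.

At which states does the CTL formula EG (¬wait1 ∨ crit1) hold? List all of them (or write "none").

States satisfying ¬wait1 ∨ crit1: {st0, st1, st2, st3, st4, st5}.
States satisfying EG (¬wait1 ∨ crit1): {st0, st1, st3, st4, st5}.

{st0, st1, st3, st4, st5}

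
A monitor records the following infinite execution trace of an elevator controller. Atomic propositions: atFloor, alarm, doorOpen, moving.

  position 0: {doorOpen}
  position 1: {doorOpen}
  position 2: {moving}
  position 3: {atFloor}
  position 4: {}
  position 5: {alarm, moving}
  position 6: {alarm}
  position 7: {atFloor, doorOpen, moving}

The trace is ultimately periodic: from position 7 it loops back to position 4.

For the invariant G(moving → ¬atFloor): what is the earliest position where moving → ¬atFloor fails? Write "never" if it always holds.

7

Check moving → ¬atFloor at each position in order: 0 ✓, 1 ✓, 2 ✓, 3 ✓, 4 ✓, 5 ✓, 6 ✓.
At position 7 the labels are {atFloor, doorOpen, moving}, so moving → ¬atFloor is false there. This is the first violation.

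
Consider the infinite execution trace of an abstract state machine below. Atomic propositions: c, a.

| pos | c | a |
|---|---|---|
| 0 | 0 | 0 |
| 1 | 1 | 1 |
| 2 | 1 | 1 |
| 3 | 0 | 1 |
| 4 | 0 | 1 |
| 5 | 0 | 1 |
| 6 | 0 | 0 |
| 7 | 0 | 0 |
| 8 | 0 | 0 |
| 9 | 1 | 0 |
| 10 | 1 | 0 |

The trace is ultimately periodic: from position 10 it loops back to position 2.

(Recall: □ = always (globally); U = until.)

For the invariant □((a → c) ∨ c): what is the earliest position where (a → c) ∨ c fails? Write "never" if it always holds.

Check (a → c) ∨ c at each position in order: 0 ✓, 1 ✓, 2 ✓.
At position 3 the labels are {a}, so (a → c) ∨ c is false there. This is the first violation.

3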